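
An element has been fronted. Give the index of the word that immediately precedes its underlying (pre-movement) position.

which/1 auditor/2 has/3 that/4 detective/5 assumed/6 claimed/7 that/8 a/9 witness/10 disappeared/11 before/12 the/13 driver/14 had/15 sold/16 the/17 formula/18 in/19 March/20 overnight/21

6

The displaced element is "which auditor" (word 2).
It is linked across 1 clause boundary (Ø).
It functions as the subject of "claimed", so the gap sits immediately after word 6 ("assumed").
Base order: That detective has assumed that which auditor claimed that a witness disappeared before the driver had sold the formula in March overnight.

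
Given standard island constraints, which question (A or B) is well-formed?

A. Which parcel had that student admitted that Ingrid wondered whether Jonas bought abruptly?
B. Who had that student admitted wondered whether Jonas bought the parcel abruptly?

B

In A, the wh-phrase is extracted from inside a wh-island (introduced by "whether"), which blocks movement.
In B, the extraction path crosses only that-complement boundaries, which are transparent.
So B is grammatical.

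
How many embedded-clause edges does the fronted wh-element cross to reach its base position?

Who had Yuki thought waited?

"who" is extracted from the subject of "waited".
Boundaries crossed, outermost first: [Ø] — 1 in total.

1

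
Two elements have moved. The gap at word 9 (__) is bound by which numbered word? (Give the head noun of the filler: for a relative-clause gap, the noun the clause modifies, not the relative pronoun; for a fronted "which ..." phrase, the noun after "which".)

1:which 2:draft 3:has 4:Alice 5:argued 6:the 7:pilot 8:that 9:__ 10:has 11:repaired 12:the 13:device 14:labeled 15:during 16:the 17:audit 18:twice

7

The marked gap is inside the relative clause, the subject of "repaired".
Its filler is the head noun "pilot" (via "that"), at word 7.
(The other dependency links word 2 to a gap after word 14.)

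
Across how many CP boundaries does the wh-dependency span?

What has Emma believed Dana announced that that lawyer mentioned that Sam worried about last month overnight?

3

"what" is extracted from the PP object of "worried".
Boundaries crossed, outermost first: [Ø], [that], [that] — 3 in total.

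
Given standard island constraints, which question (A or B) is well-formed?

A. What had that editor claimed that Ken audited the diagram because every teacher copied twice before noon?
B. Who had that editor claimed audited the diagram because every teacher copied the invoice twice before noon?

B

In A, the wh-phrase is extracted from inside an adjunct island (introduced by "because"), which blocks movement.
In B, the extraction path crosses only that-complement boundaries, which are transparent.
So B is grammatical.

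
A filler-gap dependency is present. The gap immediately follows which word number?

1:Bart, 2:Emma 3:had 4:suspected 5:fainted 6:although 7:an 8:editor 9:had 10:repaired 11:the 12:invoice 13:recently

The displaced element is "Bart" (word 1).
It is linked across 1 clause boundary (Ø).
It functions as the subject of "fainted", so the gap sits immediately after word 4 ("suspected").
Base order: Emma had suspected Bart fainted although an editor had repaired the invoice recently.

4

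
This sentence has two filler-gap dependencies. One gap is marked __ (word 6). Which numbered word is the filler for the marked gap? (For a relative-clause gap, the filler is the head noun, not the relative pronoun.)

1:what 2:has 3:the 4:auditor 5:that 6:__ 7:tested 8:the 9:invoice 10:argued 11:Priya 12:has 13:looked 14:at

The marked gap is inside the relative clause, the subject of "tested".
Its filler is the head noun "auditor" (via "that"), at word 4.
(The other dependency links word 1 to a gap after word 14.)

4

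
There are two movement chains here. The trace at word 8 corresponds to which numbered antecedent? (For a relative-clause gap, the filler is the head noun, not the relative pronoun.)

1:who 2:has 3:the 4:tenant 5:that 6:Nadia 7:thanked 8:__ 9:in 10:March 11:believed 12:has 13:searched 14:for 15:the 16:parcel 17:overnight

4

The marked gap is inside the relative clause, the direct object of "thanked".
Its filler is the head noun "tenant" (via "that"), at word 4.
(The other dependency links word 1 to a gap after word 11.)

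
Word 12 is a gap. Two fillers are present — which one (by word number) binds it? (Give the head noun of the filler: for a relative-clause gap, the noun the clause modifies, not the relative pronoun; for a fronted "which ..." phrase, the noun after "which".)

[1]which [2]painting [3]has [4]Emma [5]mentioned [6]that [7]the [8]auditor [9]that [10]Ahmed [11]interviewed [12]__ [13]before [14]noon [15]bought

The marked gap is inside the relative clause, the direct object of "interviewed".
Its filler is the head noun "auditor" (via "that"), at word 8.
(The other dependency links word 2 to a gap after word 15.)

8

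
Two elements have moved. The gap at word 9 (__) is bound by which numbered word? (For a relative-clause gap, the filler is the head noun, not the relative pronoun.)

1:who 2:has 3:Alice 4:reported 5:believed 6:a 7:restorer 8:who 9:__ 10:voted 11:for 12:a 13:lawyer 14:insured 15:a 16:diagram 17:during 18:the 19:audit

The marked gap is inside the relative clause, the subject of "voted".
Its filler is the head noun "restorer" (via "who"), at word 7.
(The other dependency links word 1 to a gap after word 4.)

7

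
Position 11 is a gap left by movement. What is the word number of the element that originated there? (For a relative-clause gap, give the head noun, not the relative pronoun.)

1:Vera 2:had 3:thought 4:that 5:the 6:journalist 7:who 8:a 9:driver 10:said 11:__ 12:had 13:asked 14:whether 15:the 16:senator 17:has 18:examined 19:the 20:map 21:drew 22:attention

6

The gap at 11 is the subject of "asked", inside a relative clause.
The relative pronoun is "who" (word 7); it is bound by the head noun immediately before it.
Its filler is the head noun "journalist", at word 6.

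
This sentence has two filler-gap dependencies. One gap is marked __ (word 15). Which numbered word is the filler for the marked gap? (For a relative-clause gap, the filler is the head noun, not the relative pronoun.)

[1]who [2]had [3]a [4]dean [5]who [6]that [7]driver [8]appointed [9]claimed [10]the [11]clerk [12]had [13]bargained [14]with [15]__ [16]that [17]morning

1

The marked gap is the object of the preposition "with" of "bargained".
Its filler is the fronted wh-phrase "who", at word 1.
(The other dependency links word 4 to a gap after word 8.)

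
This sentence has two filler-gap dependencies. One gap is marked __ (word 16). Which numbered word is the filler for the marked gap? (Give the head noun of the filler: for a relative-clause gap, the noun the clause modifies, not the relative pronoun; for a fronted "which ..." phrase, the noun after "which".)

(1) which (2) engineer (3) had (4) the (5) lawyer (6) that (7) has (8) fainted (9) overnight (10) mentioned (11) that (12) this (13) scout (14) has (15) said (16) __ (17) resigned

2

The marked gap is the subject of "resigned".
Its filler is the fronted wh-phrase "which engineer", at word 2.
(The other dependency links word 5 to a gap after word 6.)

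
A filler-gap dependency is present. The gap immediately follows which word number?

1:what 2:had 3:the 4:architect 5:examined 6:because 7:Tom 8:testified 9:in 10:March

The displaced element is "what" (word 1).
It functions as the direct object of "examined", so the gap sits immediately after word 5 ("examined").
Base order: The architect had examined what because Tom testified in March.

5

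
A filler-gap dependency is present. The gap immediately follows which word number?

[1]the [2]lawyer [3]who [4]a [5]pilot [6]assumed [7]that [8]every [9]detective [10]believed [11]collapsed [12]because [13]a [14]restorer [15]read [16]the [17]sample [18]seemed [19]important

The displaced element is "the lawyer" (word 2).
It is linked across 2 clause boundaries (that → Ø).
It functions as the subject of "collapsed", so the gap sits immediately after word 10 ("believed").
Base order: A pilot assumed that every detective believed the lawyer collapsed because a restorer read the sample.

10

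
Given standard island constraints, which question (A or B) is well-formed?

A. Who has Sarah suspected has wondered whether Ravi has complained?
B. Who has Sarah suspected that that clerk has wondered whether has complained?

A

In B, the wh-phrase is extracted from inside a wh-island (introduced by "whether"), which blocks movement.
In A, the extraction path crosses only that-complement boundaries, which are transparent.
So A is grammatical.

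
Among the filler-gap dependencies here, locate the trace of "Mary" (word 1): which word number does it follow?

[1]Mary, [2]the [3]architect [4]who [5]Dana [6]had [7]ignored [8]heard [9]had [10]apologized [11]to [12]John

8

The displaced element is "Mary" (word 1).
It is linked across 1 clause boundary (Ø).
It functions as the subject of "apologized", so the gap sits immediately after word 8 ("heard").
Base order: The architect who Dana had ignored heard Mary had apologized to John.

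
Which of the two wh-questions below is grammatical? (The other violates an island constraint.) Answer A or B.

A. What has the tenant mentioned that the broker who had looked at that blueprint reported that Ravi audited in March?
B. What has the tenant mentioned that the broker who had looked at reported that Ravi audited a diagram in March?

In B, the wh-phrase is extracted from inside a complex-NP island (relative clause) (introduced by "who"), which blocks movement.
In A, the extraction path crosses only that-complement boundaries, which are transparent.
So A is grammatical.

A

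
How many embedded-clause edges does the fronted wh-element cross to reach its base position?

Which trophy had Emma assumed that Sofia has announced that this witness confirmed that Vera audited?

"which trophy" is extracted from the object of "audited".
Boundaries crossed, outermost first: [that], [that], [that] — 3 in total.

3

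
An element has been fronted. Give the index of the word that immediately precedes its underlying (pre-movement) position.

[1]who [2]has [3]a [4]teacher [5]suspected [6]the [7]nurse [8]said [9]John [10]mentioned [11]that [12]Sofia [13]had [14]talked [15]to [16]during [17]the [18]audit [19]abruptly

15

The displaced element is "who" (word 1).
It is linked across 3 clause boundaries (Ø → Ø → that).
It functions as the object of the preposition "to" of "talked", so the gap sits immediately after word 15 ("to").
Base order: A teacher has suspected the nurse said John mentioned that Sofia had talked to who during the audit abruptly.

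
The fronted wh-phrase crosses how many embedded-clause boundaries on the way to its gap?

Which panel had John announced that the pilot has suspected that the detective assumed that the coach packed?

3

"which panel" is extracted from the object of "packed".
Boundaries crossed, outermost first: [that], [that], [that] — 3 in total.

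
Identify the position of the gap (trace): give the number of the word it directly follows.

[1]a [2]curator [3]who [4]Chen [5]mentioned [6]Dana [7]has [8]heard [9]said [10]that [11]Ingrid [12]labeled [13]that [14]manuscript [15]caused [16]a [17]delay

8

The displaced element is "a curator" (word 2).
It is linked across 2 clause boundaries (Ø → Ø).
It functions as the subject of "said", so the gap sits immediately after word 8 ("heard").
Base order: Chen mentioned Dana has heard that a curator said that Ingrid labeled that manuscript.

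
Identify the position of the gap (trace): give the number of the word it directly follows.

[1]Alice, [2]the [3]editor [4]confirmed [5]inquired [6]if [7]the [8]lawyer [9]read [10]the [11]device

The displaced element is "Alice" (word 1).
It is linked across 1 clause boundary (Ø).
It functions as the subject of "inquired", so the gap sits immediately after word 4 ("confirmed").
Base order: The editor confirmed that Alice inquired if the lawyer read the device.

4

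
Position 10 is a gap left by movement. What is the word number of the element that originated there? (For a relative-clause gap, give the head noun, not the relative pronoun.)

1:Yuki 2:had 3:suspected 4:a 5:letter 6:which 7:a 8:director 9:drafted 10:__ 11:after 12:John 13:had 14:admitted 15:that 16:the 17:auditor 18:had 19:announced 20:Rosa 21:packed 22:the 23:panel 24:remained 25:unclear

The gap at 10 is the object of "drafted", inside a relative clause.
The relative pronoun is "which" (word 6); it is bound by the head noun immediately before it.
Its filler is the head noun "letter", at word 5.

5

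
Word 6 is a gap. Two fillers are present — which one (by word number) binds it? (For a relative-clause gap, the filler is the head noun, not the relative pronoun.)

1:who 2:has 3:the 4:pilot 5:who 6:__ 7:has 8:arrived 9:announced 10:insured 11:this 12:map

The marked gap is inside the relative clause, the subject of "arrived".
Its filler is the head noun "pilot" (via "who"), at word 4.
(The other dependency links word 1 to a gap after word 9.)

4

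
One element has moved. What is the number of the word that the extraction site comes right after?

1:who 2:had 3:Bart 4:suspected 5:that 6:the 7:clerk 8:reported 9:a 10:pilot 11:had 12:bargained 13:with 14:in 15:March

13

The displaced element is "who" (word 1).
It is linked across 2 clause boundaries (that → Ø).
It functions as the object of the preposition "with" of "bargained", so the gap sits immediately after word 13 ("with").
Base order: Bart had suspected that the clerk reported a pilot had bargained with who in March.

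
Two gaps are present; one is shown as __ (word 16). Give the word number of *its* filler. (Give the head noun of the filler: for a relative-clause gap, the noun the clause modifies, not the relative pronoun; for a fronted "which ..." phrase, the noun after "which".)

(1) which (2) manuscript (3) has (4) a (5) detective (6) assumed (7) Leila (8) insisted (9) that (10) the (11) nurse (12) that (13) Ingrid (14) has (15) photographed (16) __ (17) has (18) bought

The marked gap is inside the relative clause, the direct object of "photographed".
Its filler is the head noun "nurse" (via "that"), at word 11.
(The other dependency links word 2 to a gap after word 18.)

11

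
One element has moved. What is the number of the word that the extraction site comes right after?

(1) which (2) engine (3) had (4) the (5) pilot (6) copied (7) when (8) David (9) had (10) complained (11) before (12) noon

The displaced element is "which engine" (word 2).
It functions as the direct object of "copied", so the gap sits immediately after word 6 ("copied").
Base order: The pilot had copied which engine when David had complained before noon.

6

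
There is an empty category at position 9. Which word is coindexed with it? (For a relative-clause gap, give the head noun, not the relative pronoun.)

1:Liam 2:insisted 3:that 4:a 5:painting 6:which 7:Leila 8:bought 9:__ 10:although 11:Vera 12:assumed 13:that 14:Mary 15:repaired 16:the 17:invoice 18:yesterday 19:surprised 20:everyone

The gap at 9 is the object of "bought", inside a relative clause.
The relative pronoun is "which" (word 6); it is bound by the head noun immediately before it.
Its filler is the head noun "painting", at word 5.

5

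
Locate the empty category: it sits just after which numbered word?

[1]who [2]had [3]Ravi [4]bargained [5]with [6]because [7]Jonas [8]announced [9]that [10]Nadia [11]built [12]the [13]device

The displaced element is "who" (word 1).
It functions as the object of the preposition "with" of "bargained", so the gap sits immediately after word 5 ("with").
Base order: Ravi had bargained with who because Jonas announced that Nadia built the device.

5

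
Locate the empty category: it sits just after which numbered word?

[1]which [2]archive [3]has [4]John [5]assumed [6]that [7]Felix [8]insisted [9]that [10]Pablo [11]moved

The displaced element is "which archive" (word 2).
It is linked across 2 clause boundaries (that → that).
It functions as the direct object of "moved", so the gap sits immediately after word 11 ("moved").
Base order: John has assumed that Felix insisted that Pablo moved which archive.

11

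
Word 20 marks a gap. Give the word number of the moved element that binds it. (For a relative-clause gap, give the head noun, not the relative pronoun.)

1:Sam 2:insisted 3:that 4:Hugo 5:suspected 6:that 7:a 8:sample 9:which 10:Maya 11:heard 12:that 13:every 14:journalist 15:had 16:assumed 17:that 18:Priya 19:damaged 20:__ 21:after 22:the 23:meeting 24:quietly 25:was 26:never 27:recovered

The gap at 20 is the object of "damaged", inside a relative clause.
The relative pronoun is "which" (word 9); it is bound by the head noun immediately before it.
Its filler is the head noun "sample", at word 8.

8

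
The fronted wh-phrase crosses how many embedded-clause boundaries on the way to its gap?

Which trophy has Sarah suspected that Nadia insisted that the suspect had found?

"which trophy" is extracted from the object of "found".
Boundaries crossed, outermost first: [that], [that] — 2 in total.

2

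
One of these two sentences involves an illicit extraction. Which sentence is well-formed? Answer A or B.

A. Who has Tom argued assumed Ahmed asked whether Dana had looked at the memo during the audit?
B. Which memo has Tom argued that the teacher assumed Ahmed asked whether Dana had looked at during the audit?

In B, the wh-phrase is extracted from inside a wh-island (introduced by "whether"), which blocks movement.
In A, the extraction path crosses only that-complement boundaries, which are transparent.
So A is grammatical.

A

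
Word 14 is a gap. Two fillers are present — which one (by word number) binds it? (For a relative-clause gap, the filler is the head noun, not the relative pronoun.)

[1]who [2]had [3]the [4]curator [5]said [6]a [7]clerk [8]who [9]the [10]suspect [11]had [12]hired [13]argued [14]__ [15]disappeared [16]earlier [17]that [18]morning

1

The marked gap is the subject of "disappeared".
Its filler is the fronted wh-phrase "who", at word 1.
(The other dependency links word 7 to a gap after word 12.)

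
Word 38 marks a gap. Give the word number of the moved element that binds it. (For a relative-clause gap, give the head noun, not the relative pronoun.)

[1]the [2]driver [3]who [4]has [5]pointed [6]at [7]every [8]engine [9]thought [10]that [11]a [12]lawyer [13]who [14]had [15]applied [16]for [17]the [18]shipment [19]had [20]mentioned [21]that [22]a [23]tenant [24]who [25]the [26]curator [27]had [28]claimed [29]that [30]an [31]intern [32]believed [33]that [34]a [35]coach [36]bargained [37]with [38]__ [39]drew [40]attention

The gap at 38 is the prepositional object of "bargained", inside a relative clause.
The relative pronoun is "who" (word 24); it is bound by the head noun immediately before it.
Its filler is the head noun "tenant", at word 23.

23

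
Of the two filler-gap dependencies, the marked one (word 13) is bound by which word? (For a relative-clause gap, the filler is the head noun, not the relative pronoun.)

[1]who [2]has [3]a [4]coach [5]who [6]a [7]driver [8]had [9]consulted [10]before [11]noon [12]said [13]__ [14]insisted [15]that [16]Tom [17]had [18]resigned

The marked gap is the subject of "insisted".
Its filler is the fronted wh-phrase "who", at word 1.
(The other dependency links word 4 to a gap after word 9.)

1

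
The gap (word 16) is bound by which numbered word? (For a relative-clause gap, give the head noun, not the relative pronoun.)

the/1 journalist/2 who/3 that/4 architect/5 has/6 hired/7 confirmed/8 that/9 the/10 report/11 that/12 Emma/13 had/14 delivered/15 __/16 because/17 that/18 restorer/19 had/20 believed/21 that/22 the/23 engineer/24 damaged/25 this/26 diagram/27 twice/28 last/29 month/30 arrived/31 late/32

11

The gap at 16 is the object of "delivered", inside a relative clause.
The relative pronoun is "that" (word 12); it is bound by the head noun immediately before it.
Its filler is the head noun "report", at word 11.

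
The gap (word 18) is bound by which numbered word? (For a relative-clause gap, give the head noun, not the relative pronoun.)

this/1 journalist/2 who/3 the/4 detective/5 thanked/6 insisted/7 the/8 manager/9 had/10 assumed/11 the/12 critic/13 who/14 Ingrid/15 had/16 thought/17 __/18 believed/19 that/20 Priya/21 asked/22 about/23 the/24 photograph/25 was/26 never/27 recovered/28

13

The gap at 18 is the subject of "believed", inside a relative clause.
The relative pronoun is "who" (word 14); it is bound by the head noun immediately before it.
Its filler is the head noun "critic", at word 13.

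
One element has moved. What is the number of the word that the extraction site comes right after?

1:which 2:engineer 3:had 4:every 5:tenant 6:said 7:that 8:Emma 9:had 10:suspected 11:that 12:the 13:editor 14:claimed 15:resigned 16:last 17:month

The displaced element is "which engineer" (word 2).
It is linked across 3 clause boundaries (that → that → Ø).
It functions as the subject of "resigned", so the gap sits immediately after word 14 ("claimed").
Base order: Every tenant had said that Emma had suspected that the editor claimed that which engineer resigned last month.

14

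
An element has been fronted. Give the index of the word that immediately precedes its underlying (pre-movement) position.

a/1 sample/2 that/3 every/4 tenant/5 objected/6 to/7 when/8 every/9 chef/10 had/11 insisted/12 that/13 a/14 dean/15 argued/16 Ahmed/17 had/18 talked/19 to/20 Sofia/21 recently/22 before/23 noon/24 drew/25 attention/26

The displaced element is "a sample" (word 2).
It functions as the object of the preposition "to" of "objected", so the gap sits immediately after word 7 ("to").
Base order: Every tenant objected to a sample when every chef had insisted that a dean argued Ahmed had talked to Sofia recently before noon.

7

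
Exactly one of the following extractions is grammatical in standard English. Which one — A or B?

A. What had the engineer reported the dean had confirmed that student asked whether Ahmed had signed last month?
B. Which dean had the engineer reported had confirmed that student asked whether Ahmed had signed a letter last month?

B

In A, the wh-phrase is extracted from inside a wh-island (introduced by "whether"), which blocks movement.
In B, the extraction path crosses only that-complement boundaries, which are transparent.
So B is grammatical.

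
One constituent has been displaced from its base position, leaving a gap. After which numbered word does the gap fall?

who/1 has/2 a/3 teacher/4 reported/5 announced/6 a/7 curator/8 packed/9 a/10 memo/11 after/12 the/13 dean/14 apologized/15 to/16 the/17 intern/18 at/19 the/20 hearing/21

5

The displaced element is "who" (word 1).
It is linked across 1 clause boundary (Ø).
It functions as the subject of "announced", so the gap sits immediately after word 5 ("reported").
Base order: A teacher has reported that who announced a curator packed a memo after the dean apologized to the intern at the hearing.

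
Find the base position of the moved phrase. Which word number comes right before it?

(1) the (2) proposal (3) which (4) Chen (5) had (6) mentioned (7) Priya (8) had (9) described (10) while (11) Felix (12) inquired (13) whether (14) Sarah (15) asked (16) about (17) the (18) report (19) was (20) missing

9

The displaced element is "the proposal" (word 2).
It is linked across 1 clause boundary (Ø).
It functions as the direct object of "described", so the gap sits immediately after word 9 ("described").
Base order: Chen had mentioned Priya had described the proposal while Felix inquired whether Sarah asked about the report.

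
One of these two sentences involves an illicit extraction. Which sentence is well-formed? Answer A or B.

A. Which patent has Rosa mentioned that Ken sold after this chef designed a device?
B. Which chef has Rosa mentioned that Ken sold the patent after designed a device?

A

In B, the wh-phrase is extracted from inside an adjunct island (introduced by "after"), which blocks movement.
In A, the extraction path crosses only that-complement boundaries, which are transparent.
So A is grammatical.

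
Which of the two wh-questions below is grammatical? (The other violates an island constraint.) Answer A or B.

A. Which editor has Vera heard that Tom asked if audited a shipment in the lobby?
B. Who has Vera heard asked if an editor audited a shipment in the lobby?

B

In A, the wh-phrase is extracted from inside a wh-island (introduced by "if"), which blocks movement.
In B, the extraction path crosses only that-complement boundaries, which are transparent.
So B is grammatical.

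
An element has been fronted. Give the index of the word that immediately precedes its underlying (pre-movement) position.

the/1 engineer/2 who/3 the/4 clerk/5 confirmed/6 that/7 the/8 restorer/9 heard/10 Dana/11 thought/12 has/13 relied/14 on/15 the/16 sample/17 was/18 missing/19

The displaced element is "the engineer" (word 2).
It is linked across 3 clause boundaries (that → Ø → Ø).
It functions as the subject of "relied", so the gap sits immediately after word 12 ("thought").
Base order: The clerk confirmed that the restorer heard Dana thought the engineer has relied on the sample.

12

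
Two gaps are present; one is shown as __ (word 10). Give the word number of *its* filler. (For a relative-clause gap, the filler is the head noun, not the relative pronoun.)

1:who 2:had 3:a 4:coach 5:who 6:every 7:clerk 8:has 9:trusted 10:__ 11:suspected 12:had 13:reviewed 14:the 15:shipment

The marked gap is inside the relative clause, the direct object of "trusted".
Its filler is the head noun "coach" (via "who"), at word 4.
(The other dependency links word 1 to a gap after word 11.)

4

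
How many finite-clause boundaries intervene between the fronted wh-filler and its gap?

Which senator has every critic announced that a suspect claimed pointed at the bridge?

2

"which senator" is extracted from the subject of "pointed".
Boundaries crossed, outermost first: [that], [Ø] — 2 in total.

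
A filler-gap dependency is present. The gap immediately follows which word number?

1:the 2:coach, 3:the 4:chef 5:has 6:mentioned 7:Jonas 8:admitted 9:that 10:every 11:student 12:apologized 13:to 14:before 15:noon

The displaced element is "the coach" (word 2).
It is linked across 2 clause boundaries (Ø → that).
It functions as the object of the preposition "to" of "apologized", so the gap sits immediately after word 13 ("to").
Base order: The chef has mentioned Jonas admitted that every student apologized to the coach before noon.

13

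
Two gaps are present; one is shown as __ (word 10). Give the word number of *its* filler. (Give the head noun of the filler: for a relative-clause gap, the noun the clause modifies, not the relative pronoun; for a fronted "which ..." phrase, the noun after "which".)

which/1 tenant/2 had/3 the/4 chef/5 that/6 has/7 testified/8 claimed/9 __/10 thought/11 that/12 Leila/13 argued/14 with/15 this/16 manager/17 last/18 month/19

2

The marked gap is the subject of "thought".
Its filler is the fronted wh-phrase "which tenant", at word 2.
(The other dependency links word 5 to a gap after word 6.)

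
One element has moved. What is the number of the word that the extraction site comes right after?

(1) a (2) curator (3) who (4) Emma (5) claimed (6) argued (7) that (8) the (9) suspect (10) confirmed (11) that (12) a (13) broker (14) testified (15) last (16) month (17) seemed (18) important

5

The displaced element is "a curator" (word 2).
It is linked across 1 clause boundary (Ø).
It functions as the subject of "argued", so the gap sits immediately after word 5 ("claimed").
Base order: Emma claimed a curator argued that the suspect confirmed that a broker testified last month.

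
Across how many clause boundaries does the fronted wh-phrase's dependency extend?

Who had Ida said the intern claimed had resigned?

2

"who" is extracted from the subject of "resigned".
Boundaries crossed, outermost first: [Ø], [Ø] — 2 in total.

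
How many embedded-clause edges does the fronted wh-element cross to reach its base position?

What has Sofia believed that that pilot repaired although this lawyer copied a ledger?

"what" is extracted from the object of "repaired".
Boundaries crossed, outermost first: [that] — 1 in total.

1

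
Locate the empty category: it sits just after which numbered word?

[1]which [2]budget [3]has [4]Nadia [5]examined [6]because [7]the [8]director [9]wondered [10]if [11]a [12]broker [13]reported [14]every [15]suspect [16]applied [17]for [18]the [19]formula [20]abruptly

5

The displaced element is "which budget" (word 2).
It functions as the direct object of "examined", so the gap sits immediately after word 5 ("examined").
Base order: Nadia has examined which budget because the director wondered if a broker reported every suspect applied for the formula abruptly.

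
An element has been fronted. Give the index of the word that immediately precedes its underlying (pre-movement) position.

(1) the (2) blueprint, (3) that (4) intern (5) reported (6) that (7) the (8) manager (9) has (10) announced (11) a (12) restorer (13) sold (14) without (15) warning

The displaced element is "the blueprint" (word 2).
It is linked across 2 clause boundaries (that → Ø).
It functions as the direct object of "sold", so the gap sits immediately after word 13 ("sold").
Base order: That intern reported that the manager has announced a restorer sold the blueprint without warning.

13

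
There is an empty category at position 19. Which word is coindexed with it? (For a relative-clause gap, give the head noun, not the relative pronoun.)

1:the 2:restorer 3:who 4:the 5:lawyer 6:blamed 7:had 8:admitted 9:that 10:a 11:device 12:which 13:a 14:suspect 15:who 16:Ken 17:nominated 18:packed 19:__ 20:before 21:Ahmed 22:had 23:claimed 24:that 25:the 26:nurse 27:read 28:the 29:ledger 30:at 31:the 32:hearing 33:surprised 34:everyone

11

The gap at 19 is the object of "packed", inside a relative clause.
The relative pronoun is "which" (word 12); it is bound by the head noun immediately before it.
Its filler is the head noun "device", at word 11.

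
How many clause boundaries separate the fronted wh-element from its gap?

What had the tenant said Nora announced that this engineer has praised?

2

"what" is extracted from the object of "praised".
Boundaries crossed, outermost first: [Ø], [that] — 2 in total.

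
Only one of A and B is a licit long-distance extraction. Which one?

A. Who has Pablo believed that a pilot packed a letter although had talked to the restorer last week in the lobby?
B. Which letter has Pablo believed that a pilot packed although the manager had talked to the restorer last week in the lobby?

B

In A, the wh-phrase is extracted from inside an adjunct island (introduced by "although"), which blocks movement.
In B, the extraction path crosses only that-complement boundaries, which are transparent.
So B is grammatical.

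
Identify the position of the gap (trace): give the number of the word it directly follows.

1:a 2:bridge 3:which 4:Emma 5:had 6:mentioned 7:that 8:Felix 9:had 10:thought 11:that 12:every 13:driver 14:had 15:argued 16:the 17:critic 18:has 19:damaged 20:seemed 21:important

19

The displaced element is "a bridge" (word 2).
It is linked across 3 clause boundaries (that → that → Ø).
It functions as the direct object of "damaged", so the gap sits immediately after word 19 ("damaged").
Base order: Emma had mentioned that Felix had thought that every driver had argued the critic has damaged a bridge.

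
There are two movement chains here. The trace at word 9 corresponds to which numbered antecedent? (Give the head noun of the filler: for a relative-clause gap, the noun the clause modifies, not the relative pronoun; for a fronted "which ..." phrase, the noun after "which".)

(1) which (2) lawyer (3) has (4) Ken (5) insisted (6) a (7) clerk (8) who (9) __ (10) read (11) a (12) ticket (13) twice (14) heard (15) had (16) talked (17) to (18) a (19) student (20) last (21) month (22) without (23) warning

7

The marked gap is inside the relative clause, the subject of "read".
Its filler is the head noun "clerk" (via "who"), at word 7.
(The other dependency links word 2 to a gap after word 14.)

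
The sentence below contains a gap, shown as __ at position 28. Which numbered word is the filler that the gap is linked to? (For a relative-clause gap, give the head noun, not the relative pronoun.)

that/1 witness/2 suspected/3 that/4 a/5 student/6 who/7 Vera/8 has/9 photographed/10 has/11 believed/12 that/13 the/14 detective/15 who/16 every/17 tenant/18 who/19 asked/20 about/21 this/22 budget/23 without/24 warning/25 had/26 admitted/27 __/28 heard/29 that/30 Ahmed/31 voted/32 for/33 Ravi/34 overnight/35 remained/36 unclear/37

The gap at 28 is the subject of "heard", inside a relative clause.
The relative pronoun is "who" (word 16); it is bound by the head noun immediately before it.
Its filler is the head noun "detective", at word 15.

15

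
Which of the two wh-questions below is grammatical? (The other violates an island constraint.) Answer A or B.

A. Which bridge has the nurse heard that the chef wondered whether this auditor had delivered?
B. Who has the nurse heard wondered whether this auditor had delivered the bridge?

B

In A, the wh-phrase is extracted from inside a wh-island (introduced by "whether"), which blocks movement.
In B, the extraction path crosses only that-complement boundaries, which are transparent.
So B is grammatical.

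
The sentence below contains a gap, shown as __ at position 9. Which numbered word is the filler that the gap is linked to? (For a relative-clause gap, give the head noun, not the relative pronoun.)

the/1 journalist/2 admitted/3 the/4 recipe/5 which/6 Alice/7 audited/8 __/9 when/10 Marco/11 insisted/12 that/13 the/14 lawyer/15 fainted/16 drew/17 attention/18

The gap at 9 is the object of "audited", inside a relative clause.
The relative pronoun is "which" (word 6); it is bound by the head noun immediately before it.
Its filler is the head noun "recipe", at word 5.

5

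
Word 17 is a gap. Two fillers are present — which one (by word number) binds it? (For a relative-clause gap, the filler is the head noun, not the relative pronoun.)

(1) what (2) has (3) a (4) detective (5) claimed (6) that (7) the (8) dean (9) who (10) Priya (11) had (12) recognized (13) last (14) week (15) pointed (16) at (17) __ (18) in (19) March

1

The marked gap is the object of the preposition "at" of "pointed".
Its filler is the fronted wh-phrase "what", at word 1.
(The other dependency links word 8 to a gap after word 12.)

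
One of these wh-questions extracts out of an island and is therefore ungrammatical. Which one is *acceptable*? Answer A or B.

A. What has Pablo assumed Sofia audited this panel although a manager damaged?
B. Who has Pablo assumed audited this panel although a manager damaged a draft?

B

In A, the wh-phrase is extracted from inside an adjunct island (introduced by "although"), which blocks movement.
In B, the extraction path crosses only that-complement boundaries, which are transparent.
So B is grammatical.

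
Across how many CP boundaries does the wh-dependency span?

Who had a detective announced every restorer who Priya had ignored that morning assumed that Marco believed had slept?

3

"who" is extracted from the subject of "slept".
Boundaries crossed, outermost first: [Ø], [that], [Ø] — 3 in total.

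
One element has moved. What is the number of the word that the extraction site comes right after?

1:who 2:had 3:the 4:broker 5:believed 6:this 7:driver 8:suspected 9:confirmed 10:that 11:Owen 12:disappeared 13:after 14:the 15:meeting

The displaced element is "who" (word 1).
It is linked across 2 clause boundaries (Ø → Ø).
It functions as the subject of "confirmed", so the gap sits immediately after word 8 ("suspected").
Base order: The broker had believed this driver suspected that who confirmed that Owen disappeared after the meeting.

8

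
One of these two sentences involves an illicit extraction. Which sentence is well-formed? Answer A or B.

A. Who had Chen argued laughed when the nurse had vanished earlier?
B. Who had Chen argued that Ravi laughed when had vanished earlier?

A

In B, the wh-phrase is extracted from inside an adjunct island (introduced by "when"), which blocks movement.
In A, the extraction path crosses only that-complement boundaries, which are transparent.
So A is grammatical.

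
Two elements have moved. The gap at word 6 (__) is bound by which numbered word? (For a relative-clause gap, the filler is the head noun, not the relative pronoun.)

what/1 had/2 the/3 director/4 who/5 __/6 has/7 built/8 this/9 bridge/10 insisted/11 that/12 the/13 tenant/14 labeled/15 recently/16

4

The marked gap is inside the relative clause, the subject of "built".
Its filler is the head noun "director" (via "who"), at word 4.
(The other dependency links word 1 to a gap after word 15.)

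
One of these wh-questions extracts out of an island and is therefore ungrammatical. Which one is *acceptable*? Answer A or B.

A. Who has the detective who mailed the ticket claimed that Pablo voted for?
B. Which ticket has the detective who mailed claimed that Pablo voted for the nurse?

A

In B, the wh-phrase is extracted from inside a complex-NP island (relative clause) (introduced by "who"), which blocks movement.
In A, the extraction path crosses only that-complement boundaries, which are transparent.
So A is grammatical.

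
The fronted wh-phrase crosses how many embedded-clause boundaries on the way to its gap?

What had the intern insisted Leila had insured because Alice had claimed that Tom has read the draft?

1

"what" is extracted from the object of "insured".
Boundaries crossed, outermost first: [Ø] — 1 in total.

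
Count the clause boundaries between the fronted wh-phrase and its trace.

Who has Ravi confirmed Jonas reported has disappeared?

"who" is extracted from the subject of "disappeared".
Boundaries crossed, outermost first: [Ø], [Ø] — 2 in total.

2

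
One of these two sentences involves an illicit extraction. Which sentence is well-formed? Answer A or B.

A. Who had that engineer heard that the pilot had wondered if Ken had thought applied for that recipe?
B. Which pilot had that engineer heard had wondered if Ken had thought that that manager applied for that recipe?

In A, the wh-phrase is extracted from inside a wh-island (introduced by "if"), which blocks movement.
In B, the extraction path crosses only that-complement boundaries, which are transparent.
So B is grammatical.

B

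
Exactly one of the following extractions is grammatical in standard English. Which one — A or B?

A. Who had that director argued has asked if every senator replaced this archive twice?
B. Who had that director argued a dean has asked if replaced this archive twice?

In B, the wh-phrase is extracted from inside a wh-island (introduced by "if"), which blocks movement.
In A, the extraction path crosses only that-complement boundaries, which are transparent.
So A is grammatical.

A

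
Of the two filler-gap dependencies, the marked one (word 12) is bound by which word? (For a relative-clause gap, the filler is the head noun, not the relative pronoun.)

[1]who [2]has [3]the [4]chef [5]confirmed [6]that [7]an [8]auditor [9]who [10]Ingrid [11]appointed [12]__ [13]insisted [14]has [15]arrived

8

The marked gap is inside the relative clause, the direct object of "appointed".
Its filler is the head noun "auditor" (via "who"), at word 8.
(The other dependency links word 1 to a gap after word 13.)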